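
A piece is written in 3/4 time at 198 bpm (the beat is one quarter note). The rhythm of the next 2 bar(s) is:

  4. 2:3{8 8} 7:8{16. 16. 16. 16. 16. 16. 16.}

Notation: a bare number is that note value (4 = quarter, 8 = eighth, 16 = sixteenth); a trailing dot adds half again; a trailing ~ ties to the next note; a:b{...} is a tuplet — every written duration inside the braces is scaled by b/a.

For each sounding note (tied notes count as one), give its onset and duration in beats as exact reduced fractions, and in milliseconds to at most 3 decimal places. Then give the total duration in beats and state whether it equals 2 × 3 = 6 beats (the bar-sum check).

1) 0.0ms=0b +454.545ms=3/2b
2) 454.545ms=3/2b +227.273ms=3/4b
3) 681.818ms=9/4b +227.273ms=3/4b
4) 909.091ms=3b +129.87ms=3/7b
5) 1038.961ms=24/7b +129.87ms=3/7b
6) 1168.831ms=27/7b +129.87ms=3/7b
7) 1298.701ms=30/7b +129.87ms=3/7b
8) 1428.571ms=33/7b +129.87ms=3/7b
9) 1558.442ms=36/7b +129.87ms=3/7b
10) 1688.312ms=39/7b +129.87ms=3/7b
Σ=6b of 6 (198bpm 3/4) — PASS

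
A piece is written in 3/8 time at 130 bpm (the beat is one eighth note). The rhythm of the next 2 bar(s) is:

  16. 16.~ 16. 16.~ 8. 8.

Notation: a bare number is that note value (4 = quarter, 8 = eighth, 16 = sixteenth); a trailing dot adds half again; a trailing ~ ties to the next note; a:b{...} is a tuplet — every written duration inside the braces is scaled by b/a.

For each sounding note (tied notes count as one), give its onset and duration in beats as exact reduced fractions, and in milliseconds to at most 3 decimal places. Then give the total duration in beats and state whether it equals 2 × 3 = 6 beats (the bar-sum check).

1) 0.0ms=0b +346.154ms=3/4b
2) 346.154ms=3/4b +692.308ms=3/2b
3) 1038.462ms=9/4b +1038.462ms=9/4b
4) 2076.923ms=9/2b +692.308ms=3/2b
Σ=6b of 6 (130bpm 3/8) — PASS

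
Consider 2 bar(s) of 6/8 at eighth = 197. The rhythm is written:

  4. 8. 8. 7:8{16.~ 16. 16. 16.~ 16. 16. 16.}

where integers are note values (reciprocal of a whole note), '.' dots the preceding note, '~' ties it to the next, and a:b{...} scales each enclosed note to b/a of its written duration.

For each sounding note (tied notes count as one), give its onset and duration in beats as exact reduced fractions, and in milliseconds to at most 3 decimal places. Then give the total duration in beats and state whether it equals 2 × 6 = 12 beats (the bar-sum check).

1) 0.0ms=0b +913.706ms=3b
2) 913.706ms=3b +456.853ms=3/2b
3) 1370.558ms=9/2b +456.853ms=3/2b
4) 1827.411ms=6b +522.117ms=12/7b
5) 2349.529ms=54/7b +261.059ms=6/7b
6) 2610.587ms=60/7b +522.117ms=12/7b
7) 3132.705ms=72/7b +261.059ms=6/7b
8) 3393.764ms=78/7b +261.059ms=6/7b
Σ=12b of 12 (197bpm 6/8) — PASS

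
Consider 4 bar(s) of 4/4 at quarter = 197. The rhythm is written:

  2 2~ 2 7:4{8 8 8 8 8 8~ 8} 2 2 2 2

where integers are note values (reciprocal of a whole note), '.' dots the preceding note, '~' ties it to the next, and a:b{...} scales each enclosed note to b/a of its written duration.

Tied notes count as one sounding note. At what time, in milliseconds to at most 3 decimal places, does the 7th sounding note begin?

note 7 onset = 50/7b = 2175.489ms

1. 0.0ms @ 0 + 609.137ms (2)
2. 609.137ms @ 2 + 1218.274ms (4)
3. 1827.411ms @ 6 + 87.02ms (2/7)
4. 1914.431ms @ 44/7 + 87.02ms (2/7)
5. 2001.45ms @ 46/7 + 87.02ms (2/7)
6. 2088.47ms @ 48/7 + 87.02ms (2/7)
7. 2175.489ms @ 50/7 + 87.02ms (2/7)
8. 2262.509ms @ 52/7 + 174.039ms (4/7)
9. 2436.548ms @ 8 + 609.137ms (2)
10. 3045.685ms @ 10 + 609.137ms (2)
11. 3654.822ms @ 12 + 609.137ms (2)
12. 4263.959ms @ 14 + 609.137ms (2)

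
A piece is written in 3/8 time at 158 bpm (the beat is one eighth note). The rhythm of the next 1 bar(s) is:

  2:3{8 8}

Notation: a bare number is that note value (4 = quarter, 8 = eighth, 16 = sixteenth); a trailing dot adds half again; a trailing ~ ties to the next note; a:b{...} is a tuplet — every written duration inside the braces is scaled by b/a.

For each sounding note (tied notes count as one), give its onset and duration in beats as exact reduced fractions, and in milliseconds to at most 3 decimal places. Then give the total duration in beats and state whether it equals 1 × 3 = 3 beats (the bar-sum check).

1) 0.0ms=0b +569.62ms=3/2b
2) 569.62ms=3/2b +569.62ms=3/2b
Σ=3b of 3 (158bpm 3/8) — PASS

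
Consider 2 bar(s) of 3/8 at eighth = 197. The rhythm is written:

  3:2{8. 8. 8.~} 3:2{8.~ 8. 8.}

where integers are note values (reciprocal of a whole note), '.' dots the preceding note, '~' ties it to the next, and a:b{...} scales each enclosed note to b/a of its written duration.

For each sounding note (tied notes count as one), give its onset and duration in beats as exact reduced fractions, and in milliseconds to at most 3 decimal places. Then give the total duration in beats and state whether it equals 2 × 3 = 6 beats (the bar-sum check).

1) 0.0ms=0b +304.569ms=1b
2) 304.569ms=1b +304.569ms=1b
3) 609.137ms=2b +913.706ms=3b
4) 1522.843ms=5b +304.569ms=1b
Σ=6b of 6 (197bpm 3/8) — PASS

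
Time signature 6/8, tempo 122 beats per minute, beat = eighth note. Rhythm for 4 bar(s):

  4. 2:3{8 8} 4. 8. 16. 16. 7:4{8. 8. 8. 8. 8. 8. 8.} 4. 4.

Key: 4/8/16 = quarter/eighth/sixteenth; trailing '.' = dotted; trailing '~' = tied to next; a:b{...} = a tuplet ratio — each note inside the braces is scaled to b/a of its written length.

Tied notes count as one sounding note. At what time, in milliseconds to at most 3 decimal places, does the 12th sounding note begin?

1. 0.0ms @ 0 + 1475.41ms (3)
2. 1475.41ms @ 3 + 737.705ms (3/2)
3. 2213.115ms @ 9/2 + 737.705ms (3/2)
4. 2950.82ms @ 6 + 1475.41ms (3)
5. 4426.23ms @ 9 + 737.705ms (3/2)
6. 5163.934ms @ 21/2 + 368.852ms (3/4)
7. 5532.787ms @ 45/4 + 368.852ms (3/4)
8. 5901.639ms @ 12 + 421.546ms (6/7)
9. 6323.185ms @ 90/7 + 421.546ms (6/7)
10. 6744.731ms @ 96/7 + 421.546ms (6/7)
11. 7166.276ms @ 102/7 + 421.546ms (6/7)
12. 7587.822ms @ 108/7 + 421.546ms (6/7)
13. 8009.368ms @ 114/7 + 421.546ms (6/7)
14. 8430.913ms @ 120/7 + 421.546ms (6/7)
15. 8852.459ms @ 18 + 1475.41ms (3)
16. 10327.869ms @ 21 + 1475.41ms (3)

note 12 onset = 108/7b = 7587.822ms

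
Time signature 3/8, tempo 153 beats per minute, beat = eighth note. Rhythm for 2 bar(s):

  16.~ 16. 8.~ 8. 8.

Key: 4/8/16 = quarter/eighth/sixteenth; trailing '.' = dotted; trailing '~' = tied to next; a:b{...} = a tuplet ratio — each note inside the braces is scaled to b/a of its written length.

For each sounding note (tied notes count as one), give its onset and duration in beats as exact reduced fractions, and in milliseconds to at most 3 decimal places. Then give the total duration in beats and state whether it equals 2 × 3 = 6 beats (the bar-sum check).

1) 0.0ms=0b +588.235ms=3/2b
2) 588.235ms=3/2b +1176.471ms=3b
3) 1764.706ms=9/2b +588.235ms=3/2b
Σ=6b of 6 (153bpm 3/8) — PASS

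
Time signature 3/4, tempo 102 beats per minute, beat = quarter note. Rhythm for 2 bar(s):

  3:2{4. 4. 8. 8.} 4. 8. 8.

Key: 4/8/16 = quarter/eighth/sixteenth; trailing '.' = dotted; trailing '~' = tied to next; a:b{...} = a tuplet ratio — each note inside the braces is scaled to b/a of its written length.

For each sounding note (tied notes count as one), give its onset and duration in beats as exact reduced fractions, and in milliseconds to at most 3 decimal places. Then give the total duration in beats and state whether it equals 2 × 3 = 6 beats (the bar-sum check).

1) 0.0ms=0b +588.235ms=1b
2) 588.235ms=1b +588.235ms=1b
3) 1176.471ms=2b +294.118ms=1/2b
4) 1470.588ms=5/2b +294.118ms=1/2b
5) 1764.706ms=3b +882.353ms=3/2b
6) 2647.059ms=9/2b +441.176ms=3/4b
7) 3088.235ms=21/4b +441.176ms=3/4b
Σ=6b of 6 (102bpm 3/4) — PASS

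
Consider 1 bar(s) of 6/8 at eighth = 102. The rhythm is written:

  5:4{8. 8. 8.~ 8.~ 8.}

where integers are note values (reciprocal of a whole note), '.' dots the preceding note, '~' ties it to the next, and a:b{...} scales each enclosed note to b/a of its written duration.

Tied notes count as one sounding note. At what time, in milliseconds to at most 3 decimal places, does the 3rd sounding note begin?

note 3 onset = 12/5b = 1411.765ms

1. 0.0ms @ 0 + 705.882ms (6/5)
2. 705.882ms @ 6/5 + 705.882ms (6/5)
3. 1411.765ms @ 12/5 + 2117.647ms (18/5)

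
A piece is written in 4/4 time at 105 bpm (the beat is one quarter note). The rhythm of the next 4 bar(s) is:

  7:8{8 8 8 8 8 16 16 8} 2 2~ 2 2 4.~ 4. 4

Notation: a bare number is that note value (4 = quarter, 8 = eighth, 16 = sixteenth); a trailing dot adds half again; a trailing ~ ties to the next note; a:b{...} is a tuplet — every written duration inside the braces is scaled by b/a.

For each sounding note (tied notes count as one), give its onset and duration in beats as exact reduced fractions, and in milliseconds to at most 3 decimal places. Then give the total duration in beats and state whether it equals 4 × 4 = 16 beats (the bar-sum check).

1) 0.0ms=0b +326.531ms=4/7b
2) 326.531ms=4/7b +326.531ms=4/7b
3) 653.061ms=8/7b +326.531ms=4/7b
4) 979.592ms=12/7b +326.531ms=4/7b
5) 1306.122ms=16/7b +326.531ms=4/7b
6) 1632.653ms=20/7b +163.265ms=2/7b
7) 1795.918ms=22/7b +163.265ms=2/7b
8) 1959.184ms=24/7b +326.531ms=4/7b
9) 2285.714ms=4b +1142.857ms=2b
10) 3428.571ms=6b +2285.714ms=4b
11) 5714.286ms=10b +1142.857ms=2b
12) 6857.143ms=12b +1714.286ms=3b
13) 8571.429ms=15b +571.429ms=1b
Σ=16b of 16 (105bpm 4/4) — PASS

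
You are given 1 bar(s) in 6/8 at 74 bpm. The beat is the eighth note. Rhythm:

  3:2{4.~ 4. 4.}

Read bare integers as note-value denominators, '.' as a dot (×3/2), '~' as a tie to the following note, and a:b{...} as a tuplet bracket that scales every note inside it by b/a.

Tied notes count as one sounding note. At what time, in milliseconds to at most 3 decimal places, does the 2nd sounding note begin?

note 2 onset = 4b = 3243.243ms

1. 0.0ms @ 0 + 3243.243ms (4)
2. 3243.243ms @ 4 + 1621.622ms (2)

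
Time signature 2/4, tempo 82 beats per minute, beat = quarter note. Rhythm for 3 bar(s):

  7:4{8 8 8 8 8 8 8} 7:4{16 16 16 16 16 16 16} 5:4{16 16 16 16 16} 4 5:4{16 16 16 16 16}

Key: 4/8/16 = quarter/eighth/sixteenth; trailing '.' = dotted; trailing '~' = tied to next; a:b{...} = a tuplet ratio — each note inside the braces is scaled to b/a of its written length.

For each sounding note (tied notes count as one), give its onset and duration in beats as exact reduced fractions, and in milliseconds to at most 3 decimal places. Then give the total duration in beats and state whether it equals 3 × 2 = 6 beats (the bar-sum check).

1) 0.0ms=0b +209.059ms=2/7b
2) 209.059ms=2/7b +209.059ms=2/7b
3) 418.118ms=4/7b +209.059ms=2/7b
4) 627.178ms=6/7b +209.059ms=2/7b
5) 836.237ms=8/7b +209.059ms=2/7b
6) 1045.296ms=10/7b +209.059ms=2/7b
7) 1254.355ms=12/7b +209.059ms=2/7b
8) 1463.415ms=2b +104.53ms=1/7b
9) 1567.944ms=15/7b +104.53ms=1/7b
10) 1672.474ms=16/7b +104.53ms=1/7b
11) 1777.003ms=17/7b +104.53ms=1/7b
12) 1881.533ms=18/7b +104.53ms=1/7b
13) 1986.063ms=19/7b +104.53ms=1/7b
14) 2090.592ms=20/7b +104.53ms=1/7b
15) 2195.122ms=3b +146.341ms=1/5b
16) 2341.463ms=16/5b +146.341ms=1/5b
17) 2487.805ms=17/5b +146.341ms=1/5b
18) 2634.146ms=18/5b +146.341ms=1/5b
19) 2780.488ms=19/5b +146.341ms=1/5b
20) 2926.829ms=4b +731.707ms=1b
21) 3658.537ms=5b +146.341ms=1/5b
22) 3804.878ms=26/5b +146.341ms=1/5b
23) 3951.22ms=27/5b +146.341ms=1/5b
24) 4097.561ms=28/5b +146.341ms=1/5b
25) 4243.902ms=29/5b +146.341ms=1/5b
Σ=6b of 6 (82bpm 2/4) — PASS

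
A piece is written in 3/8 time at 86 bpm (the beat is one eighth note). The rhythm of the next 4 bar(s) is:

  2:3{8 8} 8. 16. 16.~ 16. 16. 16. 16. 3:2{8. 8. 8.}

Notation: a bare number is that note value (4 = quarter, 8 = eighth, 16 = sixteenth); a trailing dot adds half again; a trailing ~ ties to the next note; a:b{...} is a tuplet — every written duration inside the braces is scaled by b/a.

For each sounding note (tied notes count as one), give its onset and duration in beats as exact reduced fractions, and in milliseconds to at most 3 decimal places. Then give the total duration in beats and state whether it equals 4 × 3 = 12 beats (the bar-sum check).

1) 0.0ms=0b +1046.512ms=3/2b
2) 1046.512ms=3/2b +1046.512ms=3/2b
3) 2093.023ms=3b +1046.512ms=3/2b
4) 3139.535ms=9/2b +523.256ms=3/4b
5) 3662.791ms=21/4b +1046.512ms=3/2b
6) 4709.302ms=27/4b +523.256ms=3/4b
7) 5232.558ms=15/2b +523.256ms=3/4b
8) 5755.814ms=33/4b +523.256ms=3/4b
9) 6279.07ms=9b +697.674ms=1b
10) 6976.744ms=10b +697.674ms=1b
11) 7674.419ms=11b +697.674ms=1b
Σ=12b of 12 (86bpm 3/8) — PASS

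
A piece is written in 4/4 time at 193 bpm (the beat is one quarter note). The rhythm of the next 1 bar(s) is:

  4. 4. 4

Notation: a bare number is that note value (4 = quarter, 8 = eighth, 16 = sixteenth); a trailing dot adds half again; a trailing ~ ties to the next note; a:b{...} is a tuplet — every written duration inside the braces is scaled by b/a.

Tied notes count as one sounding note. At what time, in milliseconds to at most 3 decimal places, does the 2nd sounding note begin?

1. 0.0ms @ 0 + 466.321ms (3/2)
2. 466.321ms @ 3/2 + 466.321ms (3/2)
3. 932.642ms @ 3 + 310.881ms (1)

note 2 onset = 3/2b = 466.321ms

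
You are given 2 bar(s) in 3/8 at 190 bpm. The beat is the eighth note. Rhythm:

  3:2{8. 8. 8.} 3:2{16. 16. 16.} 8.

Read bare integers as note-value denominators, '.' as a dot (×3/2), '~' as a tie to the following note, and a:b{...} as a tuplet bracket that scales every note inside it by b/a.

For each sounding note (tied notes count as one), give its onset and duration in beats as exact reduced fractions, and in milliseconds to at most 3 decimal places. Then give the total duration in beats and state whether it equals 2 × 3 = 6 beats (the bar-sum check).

1) 0.0ms=0b +315.789ms=1b
2) 315.789ms=1b +315.789ms=1b
3) 631.579ms=2b +315.789ms=1b
4) 947.368ms=3b +157.895ms=1/2b
5) 1105.263ms=7/2b +157.895ms=1/2b
6) 1263.158ms=4b +157.895ms=1/2b
7) 1421.053ms=9/2b +473.684ms=3/2b
Σ=6b of 6 (190bpm 3/8) — PASS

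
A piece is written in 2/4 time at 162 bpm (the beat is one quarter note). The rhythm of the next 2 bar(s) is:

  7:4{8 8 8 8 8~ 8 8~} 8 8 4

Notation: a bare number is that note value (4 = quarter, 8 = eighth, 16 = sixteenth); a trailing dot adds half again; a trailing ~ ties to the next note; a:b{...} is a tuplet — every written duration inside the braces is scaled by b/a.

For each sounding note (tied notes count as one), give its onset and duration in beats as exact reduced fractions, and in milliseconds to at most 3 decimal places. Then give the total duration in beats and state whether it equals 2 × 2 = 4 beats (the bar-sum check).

1) 0.0ms=0b +105.82ms=2/7b
2) 105.82ms=2/7b +105.82ms=2/7b
3) 211.64ms=4/7b +105.82ms=2/7b
4) 317.46ms=6/7b +105.82ms=2/7b
5) 423.28ms=8/7b +211.64ms=4/7b
6) 634.921ms=12/7b +291.005ms=11/14b
7) 925.926ms=5/2b +185.185ms=1/2b
8) 1111.111ms=3b +370.37ms=1b
Σ=4b of 4 (162bpm 2/4) — PASS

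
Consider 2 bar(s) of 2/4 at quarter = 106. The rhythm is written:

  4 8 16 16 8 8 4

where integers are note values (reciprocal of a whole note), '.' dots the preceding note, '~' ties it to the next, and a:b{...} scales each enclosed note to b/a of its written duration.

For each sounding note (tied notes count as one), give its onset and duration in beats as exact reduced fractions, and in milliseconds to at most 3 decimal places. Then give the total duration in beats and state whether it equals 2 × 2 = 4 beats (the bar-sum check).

1) 0.0ms=0b +566.038ms=1b
2) 566.038ms=1b +283.019ms=1/2b
3) 849.057ms=3/2b +141.509ms=1/4b
4) 990.566ms=7/4b +141.509ms=1/4b
5) 1132.075ms=2b +283.019ms=1/2b
6) 1415.094ms=5/2b +283.019ms=1/2b
7) 1698.113ms=3b +566.038ms=1b
Σ=4b of 4 (106bpm 2/4) — PASS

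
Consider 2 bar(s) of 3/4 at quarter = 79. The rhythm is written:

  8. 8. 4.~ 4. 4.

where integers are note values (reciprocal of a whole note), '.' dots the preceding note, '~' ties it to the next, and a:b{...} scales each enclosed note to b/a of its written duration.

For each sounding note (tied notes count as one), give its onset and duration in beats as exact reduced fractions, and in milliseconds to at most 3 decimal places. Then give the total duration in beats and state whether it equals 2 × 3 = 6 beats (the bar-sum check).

1) 0.0ms=0b +569.62ms=3/4b
2) 569.62ms=3/4b +569.62ms=3/4b
3) 1139.241ms=3/2b +2278.481ms=3b
4) 3417.722ms=9/2b +1139.241ms=3/2b
Σ=6b of 6 (79bpm 3/4) — PASS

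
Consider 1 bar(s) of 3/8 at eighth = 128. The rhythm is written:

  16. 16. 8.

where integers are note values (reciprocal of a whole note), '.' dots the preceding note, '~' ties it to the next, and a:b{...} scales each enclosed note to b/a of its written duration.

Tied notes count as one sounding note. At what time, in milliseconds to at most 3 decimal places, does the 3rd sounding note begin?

note 3 onset = 3/2b = 703.125ms

1. 0.0ms @ 0 + 351.562ms (3/4)
2. 351.562ms @ 3/4 + 351.562ms (3/4)
3. 703.125ms @ 3/2 + 703.125ms (3/2)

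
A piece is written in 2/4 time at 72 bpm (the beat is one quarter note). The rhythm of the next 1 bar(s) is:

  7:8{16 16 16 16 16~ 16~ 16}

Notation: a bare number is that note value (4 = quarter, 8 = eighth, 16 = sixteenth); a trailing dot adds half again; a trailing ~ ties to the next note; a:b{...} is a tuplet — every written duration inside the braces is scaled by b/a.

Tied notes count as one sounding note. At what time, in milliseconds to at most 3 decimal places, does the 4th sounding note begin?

note 4 onset = 6/7b = 714.286ms

1. 0.0ms @ 0 + 238.095ms (2/7)
2. 238.095ms @ 2/7 + 238.095ms (2/7)
3. 476.19ms @ 4/7 + 238.095ms (2/7)
4. 714.286ms @ 6/7 + 238.095ms (2/7)
5. 952.381ms @ 8/7 + 714.286ms (6/7)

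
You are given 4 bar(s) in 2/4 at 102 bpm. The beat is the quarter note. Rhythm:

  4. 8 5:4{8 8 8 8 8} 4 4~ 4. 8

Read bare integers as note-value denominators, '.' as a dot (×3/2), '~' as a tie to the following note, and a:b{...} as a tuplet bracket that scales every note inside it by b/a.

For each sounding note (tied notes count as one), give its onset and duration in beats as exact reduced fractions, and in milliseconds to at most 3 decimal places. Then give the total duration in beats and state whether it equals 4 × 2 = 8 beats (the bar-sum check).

1) 0.0ms=0b +882.353ms=3/2b
2) 882.353ms=3/2b +294.118ms=1/2b
3) 1176.471ms=2b +235.294ms=2/5b
4) 1411.765ms=12/5b +235.294ms=2/5b
5) 1647.059ms=14/5b +235.294ms=2/5b
6) 1882.353ms=16/5b +235.294ms=2/5b
7) 2117.647ms=18/5b +235.294ms=2/5b
8) 2352.941ms=4b +588.235ms=1b
9) 2941.176ms=5b +1470.588ms=5/2b
10) 4411.765ms=15/2b +294.118ms=1/2b
Σ=8b of 8 (102bpm 2/4) — PASS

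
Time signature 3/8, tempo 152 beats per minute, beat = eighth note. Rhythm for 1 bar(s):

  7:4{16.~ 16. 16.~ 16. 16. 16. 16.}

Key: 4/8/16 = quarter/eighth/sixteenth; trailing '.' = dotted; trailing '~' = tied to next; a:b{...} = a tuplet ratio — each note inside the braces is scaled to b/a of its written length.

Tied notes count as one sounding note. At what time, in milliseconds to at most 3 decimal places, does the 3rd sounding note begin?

note 3 onset = 12/7b = 676.692ms

1. 0.0ms @ 0 + 338.346ms (6/7)
2. 338.346ms @ 6/7 + 338.346ms (6/7)
3. 676.692ms @ 12/7 + 169.173ms (3/7)
4. 845.865ms @ 15/7 + 169.173ms (3/7)
5. 1015.038ms @ 18/7 + 169.173ms (3/7)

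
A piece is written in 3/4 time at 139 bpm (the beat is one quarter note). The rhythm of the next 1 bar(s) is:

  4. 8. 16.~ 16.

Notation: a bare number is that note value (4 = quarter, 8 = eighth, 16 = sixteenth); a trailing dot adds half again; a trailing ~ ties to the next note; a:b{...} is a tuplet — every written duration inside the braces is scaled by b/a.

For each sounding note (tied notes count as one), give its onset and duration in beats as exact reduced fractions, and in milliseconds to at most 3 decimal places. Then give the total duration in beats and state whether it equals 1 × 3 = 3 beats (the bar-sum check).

1) 0.0ms=0b +647.482ms=3/2b
2) 647.482ms=3/2b +323.741ms=3/4b
3) 971.223ms=9/4b +323.741ms=3/4b
Σ=3b of 3 (139bpm 3/4) — PASS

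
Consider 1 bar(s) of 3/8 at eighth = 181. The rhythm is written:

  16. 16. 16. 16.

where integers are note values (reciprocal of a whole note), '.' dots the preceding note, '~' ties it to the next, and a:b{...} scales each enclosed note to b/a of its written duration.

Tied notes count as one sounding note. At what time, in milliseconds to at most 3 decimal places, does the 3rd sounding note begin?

note 3 onset = 3/2b = 497.238ms

1. 0.0ms @ 0 + 248.619ms (3/4)
2. 248.619ms @ 3/4 + 248.619ms (3/4)
3. 497.238ms @ 3/2 + 248.619ms (3/4)
4. 745.856ms @ 9/4 + 248.619ms (3/4)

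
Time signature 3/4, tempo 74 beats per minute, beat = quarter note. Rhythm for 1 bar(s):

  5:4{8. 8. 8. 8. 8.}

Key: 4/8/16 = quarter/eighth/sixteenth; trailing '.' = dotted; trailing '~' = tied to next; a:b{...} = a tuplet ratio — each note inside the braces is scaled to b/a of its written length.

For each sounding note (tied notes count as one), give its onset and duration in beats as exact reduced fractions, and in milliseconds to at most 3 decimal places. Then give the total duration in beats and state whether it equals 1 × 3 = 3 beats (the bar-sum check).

1) 0.0ms=0b +486.486ms=3/5b
2) 486.486ms=3/5b +486.486ms=3/5b
3) 972.973ms=6/5b +486.486ms=3/5b
4) 1459.459ms=9/5b +486.486ms=3/5b
5) 1945.946ms=12/5b +486.486ms=3/5b
Σ=3b of 3 (74bpm 3/4) — PASS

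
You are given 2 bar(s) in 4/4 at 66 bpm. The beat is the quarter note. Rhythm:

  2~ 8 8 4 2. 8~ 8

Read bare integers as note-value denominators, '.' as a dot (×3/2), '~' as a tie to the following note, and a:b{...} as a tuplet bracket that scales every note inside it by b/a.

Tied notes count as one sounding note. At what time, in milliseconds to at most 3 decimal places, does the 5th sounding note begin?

1. 0.0ms @ 0 + 2272.727ms (5/2)
2. 2272.727ms @ 5/2 + 454.545ms (1/2)
3. 2727.273ms @ 3 + 909.091ms (1)
4. 3636.364ms @ 4 + 2727.273ms (3)
5. 6363.636ms @ 7 + 909.091ms (1)

note 5 onset = 7b = 6363.636ms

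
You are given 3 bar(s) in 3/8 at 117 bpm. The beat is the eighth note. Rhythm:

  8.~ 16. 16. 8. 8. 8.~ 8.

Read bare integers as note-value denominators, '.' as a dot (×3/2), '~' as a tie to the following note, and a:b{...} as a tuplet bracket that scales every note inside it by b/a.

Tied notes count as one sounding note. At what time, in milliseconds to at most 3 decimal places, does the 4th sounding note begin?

1. 0.0ms @ 0 + 1153.846ms (9/4)
2. 1153.846ms @ 9/4 + 384.615ms (3/4)
3. 1538.462ms @ 3 + 769.231ms (3/2)
4. 2307.692ms @ 9/2 + 769.231ms (3/2)
5. 3076.923ms @ 6 + 1538.462ms (3)

note 4 onset = 9/2b = 2307.692ms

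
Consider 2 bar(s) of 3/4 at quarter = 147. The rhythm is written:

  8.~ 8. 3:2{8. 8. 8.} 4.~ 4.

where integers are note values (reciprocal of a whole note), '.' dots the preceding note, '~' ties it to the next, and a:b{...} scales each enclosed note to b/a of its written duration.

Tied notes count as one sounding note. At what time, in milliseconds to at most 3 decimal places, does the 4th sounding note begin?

note 4 onset = 5/2b = 1020.408ms

1. 0.0ms @ 0 + 612.245ms (3/2)
2. 612.245ms @ 3/2 + 204.082ms (1/2)
3. 816.327ms @ 2 + 204.082ms (1/2)
4. 1020.408ms @ 5/2 + 204.082ms (1/2)
5. 1224.49ms @ 3 + 1224.49ms (3)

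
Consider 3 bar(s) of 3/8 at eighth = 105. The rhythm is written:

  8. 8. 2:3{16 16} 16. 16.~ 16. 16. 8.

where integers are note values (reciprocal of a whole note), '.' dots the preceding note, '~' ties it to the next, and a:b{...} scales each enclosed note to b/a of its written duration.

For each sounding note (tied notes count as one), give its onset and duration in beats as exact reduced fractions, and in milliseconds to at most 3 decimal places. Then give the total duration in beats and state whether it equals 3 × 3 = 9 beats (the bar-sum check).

1) 0.0ms=0b +857.143ms=3/2b
2) 857.143ms=3/2b +857.143ms=3/2b
3) 1714.286ms=3b +428.571ms=3/4b
4) 2142.857ms=15/4b +428.571ms=3/4b
5) 2571.429ms=9/2b +428.571ms=3/4b
6) 3000.0ms=21/4b +857.143ms=3/2b
7) 3857.143ms=27/4b +428.571ms=3/4b
8) 4285.714ms=15/2b +857.143ms=3/2b
Σ=9b of 9 (105bpm 3/8) — PASS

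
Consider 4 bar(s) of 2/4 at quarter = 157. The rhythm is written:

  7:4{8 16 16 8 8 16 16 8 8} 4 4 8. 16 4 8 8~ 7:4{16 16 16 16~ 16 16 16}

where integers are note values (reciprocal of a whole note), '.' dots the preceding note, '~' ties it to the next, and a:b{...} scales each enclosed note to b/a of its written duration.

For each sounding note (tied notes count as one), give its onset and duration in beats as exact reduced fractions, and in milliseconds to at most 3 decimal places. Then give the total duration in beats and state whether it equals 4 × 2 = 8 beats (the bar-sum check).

1) 0.0ms=0b +109.19ms=2/7b
2) 109.19ms=2/7b +54.595ms=1/7b
3) 163.785ms=3/7b +54.595ms=1/7b
4) 218.38ms=4/7b +109.19ms=2/7b
5) 327.571ms=6/7b +109.19ms=2/7b
6) 436.761ms=8/7b +54.595ms=1/7b
7) 491.356ms=9/7b +54.595ms=1/7b
8) 545.951ms=10/7b +109.19ms=2/7b
9) 655.141ms=12/7b +109.19ms=2/7b
10) 764.331ms=2b +382.166ms=1b
11) 1146.497ms=3b +382.166ms=1b
12) 1528.662ms=4b +286.624ms=3/4b
13) 1815.287ms=19/4b +95.541ms=1/4b
14) 1910.828ms=5b +382.166ms=1b
15) 2292.994ms=6b +191.083ms=1/2b
16) 2484.076ms=13/2b +245.678ms=9/14b
17) 2729.754ms=50/7b +54.595ms=1/7b
18) 2784.349ms=51/7b +54.595ms=1/7b
19) 2838.944ms=52/7b +109.19ms=2/7b
20) 2948.135ms=54/7b +54.595ms=1/7b
21) 3002.73ms=55/7b +54.595ms=1/7b
Σ=8b of 8 (157bpm 2/4) — PASS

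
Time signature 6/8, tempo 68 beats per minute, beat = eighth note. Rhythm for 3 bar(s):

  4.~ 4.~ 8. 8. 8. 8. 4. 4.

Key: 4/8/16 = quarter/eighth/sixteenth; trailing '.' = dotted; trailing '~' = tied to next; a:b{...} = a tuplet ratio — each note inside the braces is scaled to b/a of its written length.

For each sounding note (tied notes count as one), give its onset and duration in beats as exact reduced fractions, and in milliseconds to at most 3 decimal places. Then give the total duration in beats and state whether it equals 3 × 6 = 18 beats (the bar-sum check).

1) 0.0ms=0b +6617.647ms=15/2b
2) 6617.647ms=15/2b +1323.529ms=3/2b
3) 7941.176ms=9b +1323.529ms=3/2b
4) 9264.706ms=21/2b +1323.529ms=3/2b
5) 10588.235ms=12b +2647.059ms=3b
6) 13235.294ms=15b +2647.059ms=3b
Σ=18b of 18 (68bpm 6/8) — PASS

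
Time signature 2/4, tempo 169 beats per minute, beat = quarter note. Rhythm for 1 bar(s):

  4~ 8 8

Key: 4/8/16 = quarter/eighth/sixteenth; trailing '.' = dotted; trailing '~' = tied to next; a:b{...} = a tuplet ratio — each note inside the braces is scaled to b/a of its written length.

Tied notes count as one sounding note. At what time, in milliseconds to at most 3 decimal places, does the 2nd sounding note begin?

1. 0.0ms @ 0 + 532.544ms (3/2)
2. 532.544ms @ 3/2 + 177.515ms (1/2)

note 2 onset = 3/2b = 532.544ms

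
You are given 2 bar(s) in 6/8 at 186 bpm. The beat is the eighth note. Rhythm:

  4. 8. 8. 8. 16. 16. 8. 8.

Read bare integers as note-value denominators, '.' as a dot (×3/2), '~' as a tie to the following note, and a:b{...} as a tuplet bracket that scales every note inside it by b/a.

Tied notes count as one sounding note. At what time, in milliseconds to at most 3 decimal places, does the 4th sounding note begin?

note 4 onset = 6b = 1935.484ms

1. 0.0ms @ 0 + 967.742ms (3)
2. 967.742ms @ 3 + 483.871ms (3/2)
3. 1451.613ms @ 9/2 + 483.871ms (3/2)
4. 1935.484ms @ 6 + 483.871ms (3/2)
5. 2419.355ms @ 15/2 + 241.935ms (3/4)
6. 2661.29ms @ 33/4 + 241.935ms (3/4)
7. 2903.226ms @ 9 + 483.871ms (3/2)
8. 3387.097ms @ 21/2 + 483.871ms (3/2)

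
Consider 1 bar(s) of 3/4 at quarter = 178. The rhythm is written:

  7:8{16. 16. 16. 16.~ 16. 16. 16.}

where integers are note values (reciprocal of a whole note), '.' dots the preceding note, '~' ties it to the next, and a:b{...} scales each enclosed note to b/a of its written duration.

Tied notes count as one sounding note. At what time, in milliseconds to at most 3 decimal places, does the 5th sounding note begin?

note 5 onset = 15/7b = 722.311ms

1. 0.0ms @ 0 + 144.462ms (3/7)
2. 144.462ms @ 3/7 + 144.462ms (3/7)
3. 288.925ms @ 6/7 + 144.462ms (3/7)
4. 433.387ms @ 9/7 + 288.925ms (6/7)
5. 722.311ms @ 15/7 + 144.462ms (3/7)
6. 866.774ms @ 18/7 + 144.462ms (3/7)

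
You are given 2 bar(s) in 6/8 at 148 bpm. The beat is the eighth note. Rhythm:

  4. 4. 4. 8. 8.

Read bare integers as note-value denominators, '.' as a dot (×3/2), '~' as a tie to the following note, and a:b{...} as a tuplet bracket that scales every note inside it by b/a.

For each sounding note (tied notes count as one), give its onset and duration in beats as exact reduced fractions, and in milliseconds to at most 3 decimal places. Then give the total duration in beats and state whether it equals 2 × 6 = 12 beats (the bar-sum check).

1) 0.0ms=0b +1216.216ms=3b
2) 1216.216ms=3b +1216.216ms=3b
3) 2432.432ms=6b +1216.216ms=3b
4) 3648.649ms=9b +608.108ms=3/2b
5) 4256.757ms=21/2b +608.108ms=3/2b
Σ=12b of 12 (148bpm 6/8) — PASS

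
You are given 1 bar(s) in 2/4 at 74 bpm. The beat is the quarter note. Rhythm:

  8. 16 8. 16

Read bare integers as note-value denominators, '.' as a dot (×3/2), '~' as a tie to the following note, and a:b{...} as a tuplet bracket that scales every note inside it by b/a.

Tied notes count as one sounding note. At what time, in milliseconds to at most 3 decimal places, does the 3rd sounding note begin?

note 3 onset = 1b = 810.811ms

1. 0.0ms @ 0 + 608.108ms (3/4)
2. 608.108ms @ 3/4 + 202.703ms (1/4)
3. 810.811ms @ 1 + 608.108ms (3/4)
4. 1418.919ms @ 7/4 + 202.703ms (1/4)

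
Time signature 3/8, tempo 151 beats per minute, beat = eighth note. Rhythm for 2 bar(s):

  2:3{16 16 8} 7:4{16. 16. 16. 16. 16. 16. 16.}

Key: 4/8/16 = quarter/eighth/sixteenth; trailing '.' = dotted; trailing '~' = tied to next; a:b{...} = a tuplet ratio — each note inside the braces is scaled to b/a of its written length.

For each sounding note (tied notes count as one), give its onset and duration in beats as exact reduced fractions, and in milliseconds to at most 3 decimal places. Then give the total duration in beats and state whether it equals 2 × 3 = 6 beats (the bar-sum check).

1) 0.0ms=0b +298.013ms=3/4b
2) 298.013ms=3/4b +298.013ms=3/4b
3) 596.026ms=3/2b +596.026ms=3/2b
4) 1192.053ms=3b +170.293ms=3/7b
5) 1362.346ms=24/7b +170.293ms=3/7b
6) 1532.64ms=27/7b +170.293ms=3/7b
7) 1702.933ms=30/7b +170.293ms=3/7b
8) 1873.226ms=33/7b +170.293ms=3/7b
9) 2043.519ms=36/7b +170.293ms=3/7b
10) 2213.813ms=39/7b +170.293ms=3/7b
Σ=6b of 6 (151bpm 3/8) — PASS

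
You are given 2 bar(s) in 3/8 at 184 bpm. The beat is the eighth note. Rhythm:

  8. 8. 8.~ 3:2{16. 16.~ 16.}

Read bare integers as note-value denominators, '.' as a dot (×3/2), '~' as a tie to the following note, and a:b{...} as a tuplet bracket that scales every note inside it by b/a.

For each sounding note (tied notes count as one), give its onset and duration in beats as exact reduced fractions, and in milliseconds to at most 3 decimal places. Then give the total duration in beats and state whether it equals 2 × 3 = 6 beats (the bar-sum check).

1) 0.0ms=0b +489.13ms=3/2b
2) 489.13ms=3/2b +489.13ms=3/2b
3) 978.261ms=3b +652.174ms=2b
4) 1630.435ms=5b +326.087ms=1b
Σ=6b of 6 (184bpm 3/8) — PASS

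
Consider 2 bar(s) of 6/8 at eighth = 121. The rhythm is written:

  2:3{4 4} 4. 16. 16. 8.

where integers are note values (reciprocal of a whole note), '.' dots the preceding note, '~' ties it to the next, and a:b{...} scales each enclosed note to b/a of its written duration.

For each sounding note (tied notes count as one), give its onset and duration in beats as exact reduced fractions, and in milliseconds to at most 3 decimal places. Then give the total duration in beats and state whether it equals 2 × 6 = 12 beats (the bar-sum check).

1) 0.0ms=0b +1487.603ms=3b
2) 1487.603ms=3b +1487.603ms=3b
3) 2975.207ms=6b +1487.603ms=3b
4) 4462.81ms=9b +371.901ms=3/4b
5) 4834.711ms=39/4b +371.901ms=3/4b
6) 5206.612ms=21/2b +743.802ms=3/2b
Σ=12b of 12 (121bpm 6/8) — PASS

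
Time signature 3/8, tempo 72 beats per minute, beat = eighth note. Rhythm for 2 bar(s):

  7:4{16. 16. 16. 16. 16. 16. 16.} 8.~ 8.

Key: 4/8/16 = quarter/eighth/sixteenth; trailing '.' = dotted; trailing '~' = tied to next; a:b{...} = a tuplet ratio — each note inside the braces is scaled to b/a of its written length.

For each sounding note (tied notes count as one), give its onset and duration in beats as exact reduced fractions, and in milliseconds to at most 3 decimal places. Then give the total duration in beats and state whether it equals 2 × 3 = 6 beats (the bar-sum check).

1) 0.0ms=0b +357.143ms=3/7b
2) 357.143ms=3/7b +357.143ms=3/7b
3) 714.286ms=6/7b +357.143ms=3/7b
4) 1071.429ms=9/7b +357.143ms=3/7b
5) 1428.571ms=12/7b +357.143ms=3/7b
6) 1785.714ms=15/7b +357.143ms=3/7b
7) 2142.857ms=18/7b +357.143ms=3/7b
8) 2500.0ms=3b +2500.0ms=3b
Σ=6b of 6 (72bpm 3/8) — PASS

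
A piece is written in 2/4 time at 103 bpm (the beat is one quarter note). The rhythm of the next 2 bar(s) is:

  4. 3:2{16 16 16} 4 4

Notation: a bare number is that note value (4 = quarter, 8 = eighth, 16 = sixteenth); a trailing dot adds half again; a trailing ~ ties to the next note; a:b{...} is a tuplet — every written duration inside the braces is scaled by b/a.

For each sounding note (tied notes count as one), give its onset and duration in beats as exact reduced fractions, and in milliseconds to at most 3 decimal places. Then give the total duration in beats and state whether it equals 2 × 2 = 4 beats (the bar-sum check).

1) 0.0ms=0b +873.786ms=3/2b
2) 873.786ms=3/2b +97.087ms=1/6b
3) 970.874ms=5/3b +97.087ms=1/6b
4) 1067.961ms=11/6b +97.087ms=1/6b
5) 1165.049ms=2b +582.524ms=1b
6) 1747.573ms=3b +582.524ms=1b
Σ=4b of 4 (103bpm 2/4) — PASS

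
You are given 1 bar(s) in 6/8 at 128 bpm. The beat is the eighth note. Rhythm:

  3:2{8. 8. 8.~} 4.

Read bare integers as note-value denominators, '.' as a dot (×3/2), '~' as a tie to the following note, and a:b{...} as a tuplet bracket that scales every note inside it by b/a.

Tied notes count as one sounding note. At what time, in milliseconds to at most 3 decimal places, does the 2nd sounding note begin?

note 2 onset = 1b = 468.75ms

1. 0.0ms @ 0 + 468.75ms (1)
2. 468.75ms @ 1 + 468.75ms (1)
3. 937.5ms @ 2 + 1875.0ms (4)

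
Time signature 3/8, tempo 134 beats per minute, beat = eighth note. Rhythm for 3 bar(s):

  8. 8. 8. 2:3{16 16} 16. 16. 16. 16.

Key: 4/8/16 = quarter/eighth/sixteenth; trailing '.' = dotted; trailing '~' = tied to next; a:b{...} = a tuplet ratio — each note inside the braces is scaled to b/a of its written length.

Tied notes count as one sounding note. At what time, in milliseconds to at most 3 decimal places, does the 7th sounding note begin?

1. 0.0ms @ 0 + 671.642ms (3/2)
2. 671.642ms @ 3/2 + 671.642ms (3/2)
3. 1343.284ms @ 3 + 671.642ms (3/2)
4. 2014.925ms @ 9/2 + 335.821ms (3/4)
5. 2350.746ms @ 21/4 + 335.821ms (3/4)
6. 2686.567ms @ 6 + 335.821ms (3/4)
7. 3022.388ms @ 27/4 + 335.821ms (3/4)
8. 3358.209ms @ 15/2 + 335.821ms (3/4)
9. 3694.03ms @ 33/4 + 335.821ms (3/4)

note 7 onset = 27/4b = 3022.388ms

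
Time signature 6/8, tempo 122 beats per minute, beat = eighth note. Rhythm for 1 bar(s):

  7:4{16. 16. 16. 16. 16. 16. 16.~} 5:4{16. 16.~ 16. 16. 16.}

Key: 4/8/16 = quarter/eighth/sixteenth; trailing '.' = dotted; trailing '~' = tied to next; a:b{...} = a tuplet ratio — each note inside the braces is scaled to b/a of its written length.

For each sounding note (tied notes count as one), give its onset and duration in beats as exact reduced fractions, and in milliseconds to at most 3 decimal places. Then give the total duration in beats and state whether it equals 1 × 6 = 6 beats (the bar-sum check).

1) 0.0ms=0b +210.773ms=3/7b
2) 210.773ms=3/7b +210.773ms=3/7b
3) 421.546ms=6/7b +210.773ms=3/7b
4) 632.319ms=9/7b +210.773ms=3/7b
5) 843.091ms=12/7b +210.773ms=3/7b
6) 1053.864ms=15/7b +210.773ms=3/7b
7) 1264.637ms=18/7b +505.855ms=36/35b
8) 1770.492ms=18/5b +590.164ms=6/5b
9) 2360.656ms=24/5b +295.082ms=3/5b
10) 2655.738ms=27/5b +295.082ms=3/5b
Σ=6b of 6 (122bpm 6/8) — PASS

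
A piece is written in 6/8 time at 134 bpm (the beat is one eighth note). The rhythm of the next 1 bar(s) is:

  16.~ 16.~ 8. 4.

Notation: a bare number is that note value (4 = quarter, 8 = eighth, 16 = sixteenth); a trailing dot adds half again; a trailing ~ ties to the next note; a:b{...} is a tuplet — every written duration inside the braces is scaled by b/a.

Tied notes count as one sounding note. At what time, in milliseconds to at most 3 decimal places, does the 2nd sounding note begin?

1. 0.0ms @ 0 + 1343.284ms (3)
2. 1343.284ms @ 3 + 1343.284ms (3)

note 2 onset = 3b = 1343.284ms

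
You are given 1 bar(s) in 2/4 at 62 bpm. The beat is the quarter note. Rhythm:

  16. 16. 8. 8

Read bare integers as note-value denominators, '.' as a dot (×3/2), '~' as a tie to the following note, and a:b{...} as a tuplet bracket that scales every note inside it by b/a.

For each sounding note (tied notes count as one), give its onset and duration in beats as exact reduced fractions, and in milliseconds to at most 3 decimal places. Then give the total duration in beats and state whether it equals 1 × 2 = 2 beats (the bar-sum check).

1) 0.0ms=0b +362.903ms=3/8b
2) 362.903ms=3/8b +362.903ms=3/8b
3) 725.806ms=3/4b +725.806ms=3/4b
4) 1451.613ms=3/2b +483.871ms=1/2b
Σ=2b of 2 (62bpm 2/4) — PASS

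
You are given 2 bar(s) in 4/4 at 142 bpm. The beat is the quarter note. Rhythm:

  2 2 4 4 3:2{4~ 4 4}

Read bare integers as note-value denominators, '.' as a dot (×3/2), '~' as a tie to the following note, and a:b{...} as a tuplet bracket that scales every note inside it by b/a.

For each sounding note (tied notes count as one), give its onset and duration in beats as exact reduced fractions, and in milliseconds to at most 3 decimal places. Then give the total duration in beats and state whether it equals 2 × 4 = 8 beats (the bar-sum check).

1) 0.0ms=0b +845.07ms=2b
2) 845.07ms=2b +845.07ms=2b
3) 1690.141ms=4b +422.535ms=1b
4) 2112.676ms=5b +422.535ms=1b
5) 2535.211ms=6b +563.38ms=4/3b
6) 3098.592ms=22/3b +281.69ms=2/3b
Σ=8b of 8 (142bpm 4/4) — PASS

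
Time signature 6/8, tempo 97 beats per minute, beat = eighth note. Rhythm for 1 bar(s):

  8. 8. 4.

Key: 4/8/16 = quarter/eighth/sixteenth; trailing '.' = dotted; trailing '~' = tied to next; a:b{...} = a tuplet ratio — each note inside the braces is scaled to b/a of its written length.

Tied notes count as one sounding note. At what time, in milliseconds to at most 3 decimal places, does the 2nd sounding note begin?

1. 0.0ms @ 0 + 927.835ms (3/2)
2. 927.835ms @ 3/2 + 927.835ms (3/2)
3. 1855.67ms @ 3 + 1855.67ms (3)

note 2 onset = 3/2b = 927.835ms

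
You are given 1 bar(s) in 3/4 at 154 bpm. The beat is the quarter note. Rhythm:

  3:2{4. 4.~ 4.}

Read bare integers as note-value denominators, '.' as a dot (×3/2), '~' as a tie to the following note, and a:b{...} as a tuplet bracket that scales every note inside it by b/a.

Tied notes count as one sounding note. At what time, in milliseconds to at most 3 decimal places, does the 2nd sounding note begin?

1. 0.0ms @ 0 + 389.61ms (1)
2. 389.61ms @ 1 + 779.221ms (2)

note 2 onset = 1b = 389.61ms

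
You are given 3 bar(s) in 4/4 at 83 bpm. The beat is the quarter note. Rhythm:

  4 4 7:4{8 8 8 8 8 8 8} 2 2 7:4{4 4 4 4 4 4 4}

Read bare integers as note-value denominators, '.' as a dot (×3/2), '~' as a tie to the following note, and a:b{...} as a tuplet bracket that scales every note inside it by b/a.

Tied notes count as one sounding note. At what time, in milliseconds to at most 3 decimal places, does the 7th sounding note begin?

note 7 onset = 22/7b = 2271.945ms

1. 0.0ms @ 0 + 722.892ms (1)
2. 722.892ms @ 1 + 722.892ms (1)
3. 1445.783ms @ 2 + 206.54ms (2/7)
4. 1652.324ms @ 16/7 + 206.54ms (2/7)
5. 1858.864ms @ 18/7 + 206.54ms (2/7)
6. 2065.404ms @ 20/7 + 206.54ms (2/7)
7. 2271.945ms @ 22/7 + 206.54ms (2/7)
8. 2478.485ms @ 24/7 + 206.54ms (2/7)
9. 2685.026ms @ 26/7 + 206.54ms (2/7)
10. 2891.566ms @ 4 + 1445.783ms (2)
11. 4337.349ms @ 6 + 1445.783ms (2)
12. 5783.133ms @ 8 + 413.081ms (4/7)
13. 6196.213ms @ 60/7 + 413.081ms (4/7)
14. 6609.294ms @ 64/7 + 413.081ms (4/7)
15. 7022.375ms @ 68/7 + 413.081ms (4/7)
16. 7435.456ms @ 72/7 + 413.081ms (4/7)
17. 7848.537ms @ 76/7 + 413.081ms (4/7)
18. 8261.618ms @ 80/7 + 413.081ms (4/7)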